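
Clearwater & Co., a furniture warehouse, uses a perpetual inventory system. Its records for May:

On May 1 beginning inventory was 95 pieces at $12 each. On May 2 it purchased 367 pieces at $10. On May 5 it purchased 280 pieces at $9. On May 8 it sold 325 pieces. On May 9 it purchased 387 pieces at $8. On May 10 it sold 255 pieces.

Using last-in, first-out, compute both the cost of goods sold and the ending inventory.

COGS = $5,010; ending inventory = $5,416

May 8, 325 sold [LIFO — newest first]: 280 @ $9 + 45 @ $10 = $2,970
May 10, 255 sold [LIFO — newest first]: 255 @ $8 = $2,040
Total COGS = $2,970 + $2,040 = $5,010
Ending inventory: 95 @ $12 + 322 @ $10 + 132 @ $8 = $5,416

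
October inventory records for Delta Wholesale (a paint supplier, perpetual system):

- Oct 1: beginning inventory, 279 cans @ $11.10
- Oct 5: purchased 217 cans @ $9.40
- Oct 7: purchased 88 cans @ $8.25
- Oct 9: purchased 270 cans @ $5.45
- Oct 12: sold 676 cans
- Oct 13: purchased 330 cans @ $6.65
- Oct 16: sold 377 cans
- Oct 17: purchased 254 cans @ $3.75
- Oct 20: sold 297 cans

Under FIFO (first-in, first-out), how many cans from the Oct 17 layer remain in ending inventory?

88

Oct 12, 676 sold [FIFO — oldest first]: 279 @ $11.10 + 217 @ $9.40 + 88 @ $8.25 + 92 @ $5.45 = $6,364.10
Oct 16, 377 sold [FIFO — oldest first]: 178 @ $5.45 + 199 @ $6.65 = $2,293.45
Oct 20, 297 sold [FIFO — oldest first]: 131 @ $6.65 + 166 @ $3.75 = $1,493.65
Total COGS = $6,364.10 + $2,293.45 + $1,493.65 = $10,151.20
Ending inventory: 88 @ $3.75 = $330.00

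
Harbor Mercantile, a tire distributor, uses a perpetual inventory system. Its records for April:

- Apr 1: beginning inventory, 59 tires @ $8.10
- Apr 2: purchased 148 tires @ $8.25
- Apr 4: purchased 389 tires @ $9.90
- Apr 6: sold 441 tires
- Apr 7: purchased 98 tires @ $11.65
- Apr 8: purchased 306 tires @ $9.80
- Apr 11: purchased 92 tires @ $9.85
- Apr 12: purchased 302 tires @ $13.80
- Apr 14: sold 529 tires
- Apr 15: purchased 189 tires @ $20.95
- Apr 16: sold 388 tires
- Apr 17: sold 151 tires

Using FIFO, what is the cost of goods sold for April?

COGS = $17,173.55

Apr 6, 441 sold [FIFO — oldest first]: 59 @ $8.10 + 148 @ $8.25 + 234 @ $9.90 = $4,015.50
Apr 14, 529 sold [FIFO — oldest first]: 155 @ $9.90 + 98 @ $11.65 + 276 @ $9.80 = $5,381.00
Apr 16, 388 sold [FIFO — oldest first]: 30 @ $9.80 + 92 @ $9.85 + 266 @ $13.80 = $4,871.00
Apr 17, 151 sold [FIFO — oldest first]: 36 @ $13.80 + 115 @ $20.95 = $2,906.05
Total COGS = $4,015.50 + $5,381.00 + $4,871.00 + $2,906.05 = $17,173.55
Ending inventory: 74 @ $20.95 = $1,550.30
Check: goods available $18,723.85 = COGS $17,173.55 + ending $1,550.30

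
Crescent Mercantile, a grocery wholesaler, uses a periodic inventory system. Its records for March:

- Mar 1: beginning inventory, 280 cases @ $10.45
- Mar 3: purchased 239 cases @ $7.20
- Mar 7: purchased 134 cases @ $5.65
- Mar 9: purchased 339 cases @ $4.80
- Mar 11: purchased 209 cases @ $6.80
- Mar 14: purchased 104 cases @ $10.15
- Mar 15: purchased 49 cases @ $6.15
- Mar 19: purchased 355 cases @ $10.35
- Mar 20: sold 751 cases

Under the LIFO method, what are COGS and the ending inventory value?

Mar 20, 751 sold [LIFO — newest first]: 355 @ $10.35 + 49 @ $6.15 + 104 @ $10.15 + 209 @ $6.80 + 34 @ $4.80 = $6,615.60
Ending inventory: 280 @ $10.45 + 239 @ $7.20 + 134 @ $5.65 + 305 @ $4.80 = $6,867.90
Check: goods available $13,483.50 = COGS $6,615.60 + ending $6,867.90

COGS = $6,615.60; ending inventory = $6,867.90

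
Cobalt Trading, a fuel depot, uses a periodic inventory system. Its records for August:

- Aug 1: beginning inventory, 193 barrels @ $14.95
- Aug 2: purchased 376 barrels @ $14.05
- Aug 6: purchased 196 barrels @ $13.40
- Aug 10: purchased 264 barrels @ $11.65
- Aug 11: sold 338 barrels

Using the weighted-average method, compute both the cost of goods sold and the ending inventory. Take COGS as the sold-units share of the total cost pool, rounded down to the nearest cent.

COGS = $4,555.98; ending inventory = $9,314.17

Aug 11, sell 338: 338/1029 × $13,870.15 → $4,555.98
Ending inventory (cost pool remaining) = $9,314.17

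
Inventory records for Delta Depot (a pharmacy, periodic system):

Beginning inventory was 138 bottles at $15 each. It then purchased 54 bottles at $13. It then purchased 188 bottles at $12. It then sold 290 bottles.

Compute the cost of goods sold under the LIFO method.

Sale 1 (290) [LIFO — newest first]: 188 @ $12 + 54 @ $13 + 48 @ $15 = $3,678
Ending inventory: 90 @ $15 = $1,350

COGS = $3,678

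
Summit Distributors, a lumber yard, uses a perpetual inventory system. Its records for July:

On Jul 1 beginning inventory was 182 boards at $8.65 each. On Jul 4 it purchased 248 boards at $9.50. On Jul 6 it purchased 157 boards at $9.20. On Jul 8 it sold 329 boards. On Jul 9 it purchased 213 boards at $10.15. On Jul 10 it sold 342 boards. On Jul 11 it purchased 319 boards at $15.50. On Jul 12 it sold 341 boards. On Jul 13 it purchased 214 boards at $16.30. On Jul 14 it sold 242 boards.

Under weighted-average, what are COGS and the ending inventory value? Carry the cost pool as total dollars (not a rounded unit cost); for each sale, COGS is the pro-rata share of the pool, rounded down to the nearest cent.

After Jul 1: 182 on hand, pool $1,574.30 (≈ $8.6500 each)
After Jul 4: 430 on hand, pool $3,930.30 (≈ $9.1402 each)
After Jul 6: 587 on hand, pool $5,374.70 (≈ $9.1562 each)
Jul 8, sell 329: 329/587 × $5,374.70 → $3,012.39
After Jul 9: 471 on hand, pool $4,524.26 (≈ $9.6056 each)
Jul 10, sell 342: 342/471 × $4,524.26 → $3,285.13
After Jul 11: 448 on hand, pool $6,183.63 (≈ $13.8027 each)
Jul 12, sell 341: 341/448 × $6,183.63 → $4,706.73
After Jul 13: 321 on hand, pool $4,965.10 (≈ $15.4676 each)
Jul 14, sell 242: 242/321 × $4,965.10 → $3,743.15
Total COGS = $3,012.39 + $3,285.13 + $4,706.73 + $3,743.15 = $14,747.40
Ending inventory (cost pool remaining) = $1,221.95

COGS = $14,747.40; ending inventory = $1,221.95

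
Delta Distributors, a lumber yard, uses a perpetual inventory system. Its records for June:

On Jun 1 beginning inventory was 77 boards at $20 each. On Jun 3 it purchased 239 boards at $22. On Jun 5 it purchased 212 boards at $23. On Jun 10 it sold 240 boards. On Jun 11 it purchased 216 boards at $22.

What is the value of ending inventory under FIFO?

Jun 10, 240 sold [FIFO — oldest first]: 77 @ $20 + 163 @ $22 = $5,126
Ending inventory: 76 @ $22 + 212 @ $23 + 216 @ $22 = $11,300
Check: goods available $16,426 = COGS $5,126 + ending $11,300

Ending inventory = $11,300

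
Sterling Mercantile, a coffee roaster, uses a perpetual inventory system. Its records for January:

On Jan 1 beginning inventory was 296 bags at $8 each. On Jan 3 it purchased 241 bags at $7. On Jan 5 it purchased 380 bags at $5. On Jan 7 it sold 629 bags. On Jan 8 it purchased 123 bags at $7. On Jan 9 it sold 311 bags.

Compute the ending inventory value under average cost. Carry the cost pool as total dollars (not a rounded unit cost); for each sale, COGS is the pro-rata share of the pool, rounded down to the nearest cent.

Ending inventory = $664.55

After Jan 1: 296 on hand, pool $2,368.00 (≈ $8.0000 each)
After Jan 3: 537 on hand, pool $4,055.00 (≈ $7.5512 each)
After Jan 5: 917 on hand, pool $5,955.00 (≈ $6.4940 each)
Jan 7, sell 629: 629/917 × $5,955.00 → $4,084.72
After Jan 8: 411 on hand, pool $2,731.28 (≈ $6.6455 each)
Jan 9, sell 311: 311/411 × $2,731.28 → $2,066.73
Total COGS = $4,084.72 + $2,066.73 = $6,151.45
Ending inventory (cost pool remaining) = $664.55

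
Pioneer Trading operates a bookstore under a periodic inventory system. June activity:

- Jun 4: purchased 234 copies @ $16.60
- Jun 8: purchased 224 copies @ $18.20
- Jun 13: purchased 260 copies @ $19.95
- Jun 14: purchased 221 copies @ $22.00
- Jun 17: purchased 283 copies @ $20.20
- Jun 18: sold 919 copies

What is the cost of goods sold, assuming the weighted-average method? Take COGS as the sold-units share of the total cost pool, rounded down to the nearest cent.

COGS = $17,843.64

Jun 18, sell 919: 919/1222 × $23,726.80 → $17,843.64
Ending inventory (cost pool remaining) = $5,883.16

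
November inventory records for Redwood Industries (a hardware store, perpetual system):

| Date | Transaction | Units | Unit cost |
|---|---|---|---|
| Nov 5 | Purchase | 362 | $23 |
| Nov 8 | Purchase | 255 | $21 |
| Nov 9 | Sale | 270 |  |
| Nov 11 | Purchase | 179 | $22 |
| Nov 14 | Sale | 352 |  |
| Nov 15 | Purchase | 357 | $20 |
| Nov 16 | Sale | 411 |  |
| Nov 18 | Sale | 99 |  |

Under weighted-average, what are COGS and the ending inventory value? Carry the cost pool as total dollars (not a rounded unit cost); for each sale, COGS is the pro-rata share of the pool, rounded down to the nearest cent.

COGS = $24,324.44; ending inventory = $434.56

After Nov 5: 362 on hand, pool $8,326.00 (≈ $23.0000 each)
After Nov 8: 617 on hand, pool $13,681.00 (≈ $22.1734 each)
Nov 9, sell 270: 270/617 × $13,681.00 → $5,986.82
After Nov 11: 526 on hand, pool $11,632.18 (≈ $22.1144 each)
Nov 14, sell 352: 352/526 × $11,632.18 → $7,784.27
After Nov 15: 531 on hand, pool $10,987.91 (≈ $20.6929 each)
Nov 16, sell 411: 411/531 × $10,987.91 → $8,504.76
Nov 18, sell 99: 99/120 × $2,483.15 → $2,048.59
Total COGS = $5,986.82 + $7,784.27 + $8,504.76 + $2,048.59 = $24,324.44
Ending inventory (cost pool remaining) = $434.56
Check: goods available $24,759.00 = COGS $24,324.44 + ending $434.56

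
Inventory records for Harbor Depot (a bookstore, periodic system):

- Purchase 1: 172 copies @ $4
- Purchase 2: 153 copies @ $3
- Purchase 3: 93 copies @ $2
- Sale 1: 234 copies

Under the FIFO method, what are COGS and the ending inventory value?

Sale 1 (234) [FIFO — oldest first]: 172 @ $4 + 62 @ $3 = $874
Ending inventory: 91 @ $3 + 93 @ $2 = $459
Check: goods available $1,333 = COGS $874 + ending $459

COGS = $874; ending inventory = $459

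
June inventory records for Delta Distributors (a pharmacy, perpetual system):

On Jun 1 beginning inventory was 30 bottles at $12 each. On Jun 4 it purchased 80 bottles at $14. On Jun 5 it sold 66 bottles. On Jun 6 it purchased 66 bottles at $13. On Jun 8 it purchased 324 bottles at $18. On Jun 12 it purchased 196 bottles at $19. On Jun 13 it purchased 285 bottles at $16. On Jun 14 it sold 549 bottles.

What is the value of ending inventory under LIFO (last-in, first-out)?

Jun 5, 66 sold [LIFO — newest first]: 66 @ $14 = $924
Jun 14, 549 sold [LIFO — newest first]: 285 @ $16 + 196 @ $19 + 68 @ $18 = $9,508
Total COGS = $924 + $9,508 = $10,432
Ending inventory: 30 @ $12 + 14 @ $14 + 66 @ $13 + 256 @ $18 = $6,022

Ending inventory = $6,022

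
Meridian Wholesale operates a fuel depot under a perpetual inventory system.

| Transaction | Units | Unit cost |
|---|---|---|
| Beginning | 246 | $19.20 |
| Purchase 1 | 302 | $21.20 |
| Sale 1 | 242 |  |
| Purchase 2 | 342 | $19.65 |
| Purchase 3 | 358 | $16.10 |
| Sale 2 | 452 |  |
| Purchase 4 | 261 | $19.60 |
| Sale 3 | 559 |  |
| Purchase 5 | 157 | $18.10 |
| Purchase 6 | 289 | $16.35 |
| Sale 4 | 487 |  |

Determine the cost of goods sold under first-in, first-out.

COGS = $32,776.90

Sale 1 (242) [FIFO — oldest first]: 242 @ $19.20 = $4,646.40
Sale 2 (452) [FIFO — oldest first]: 4 @ $19.20 + 302 @ $21.20 + 146 @ $19.65 = $9,348.10
Sale 3 (559) [FIFO — oldest first]: 196 @ $19.65 + 358 @ $16.10 + 5 @ $19.60 = $9,713.20
Sale 4 (487) [FIFO — oldest first]: 256 @ $19.60 + 157 @ $18.10 + 74 @ $16.35 = $9,069.20
Total COGS = $4,646.40 + $9,348.10 + $9,713.20 + $9,069.20 = $32,776.90
Ending inventory: 215 @ $16.35 = $3,515.25
Check: goods available $36,292.15 = COGS $32,776.90 + ending $3,515.25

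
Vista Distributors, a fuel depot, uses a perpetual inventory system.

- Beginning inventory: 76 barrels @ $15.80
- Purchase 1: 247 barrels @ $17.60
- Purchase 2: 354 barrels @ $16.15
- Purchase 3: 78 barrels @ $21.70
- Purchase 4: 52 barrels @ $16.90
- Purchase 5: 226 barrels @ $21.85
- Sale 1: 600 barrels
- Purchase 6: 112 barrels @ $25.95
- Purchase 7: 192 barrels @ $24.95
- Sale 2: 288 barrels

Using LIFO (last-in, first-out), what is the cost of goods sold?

Sale 1 (600) [LIFO — newest first]: 226 @ $21.85 + 52 @ $16.90 + 78 @ $21.70 + 244 @ $16.15 = $11,450.10
Sale 2 (288) [LIFO — newest first]: 192 @ $24.95 + 96 @ $25.95 = $7,281.60
Total COGS = $11,450.10 + $7,281.60 = $18,731.70
Ending inventory: 76 @ $15.80 + 247 @ $17.60 + 110 @ $16.15 + 16 @ $25.95 = $7,739.70

COGS = $18,731.70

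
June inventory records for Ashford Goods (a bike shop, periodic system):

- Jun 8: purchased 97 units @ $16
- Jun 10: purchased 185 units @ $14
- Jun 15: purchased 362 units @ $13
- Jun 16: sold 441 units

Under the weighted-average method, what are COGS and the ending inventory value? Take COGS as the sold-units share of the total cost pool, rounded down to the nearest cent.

Jun 16, sell 441: 441/644 × $8,848.00 → $6,058.95
Ending inventory (cost pool remaining) = $2,789.05

COGS = $6,058.95; ending inventory = $2,789.05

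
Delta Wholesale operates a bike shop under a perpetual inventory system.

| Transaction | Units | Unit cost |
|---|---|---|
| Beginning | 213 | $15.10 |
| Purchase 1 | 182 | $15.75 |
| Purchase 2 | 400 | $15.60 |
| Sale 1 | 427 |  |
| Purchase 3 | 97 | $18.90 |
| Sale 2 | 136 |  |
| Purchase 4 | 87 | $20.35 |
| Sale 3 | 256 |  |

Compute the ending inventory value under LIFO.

Ending inventory = $2,416.00

Sale 1 (427) [LIFO — newest first]: 400 @ $15.60 + 27 @ $15.75 = $6,665.25
Sale 2 (136) [LIFO — newest first]: 97 @ $18.90 + 39 @ $15.75 = $2,447.55
Sale 3 (256) [LIFO — newest first]: 87 @ $20.35 + 116 @ $15.75 + 53 @ $15.10 = $4,397.75
Total COGS = $6,665.25 + $2,447.55 + $4,397.75 = $13,510.55
Ending inventory: 160 @ $15.10 = $2,416.00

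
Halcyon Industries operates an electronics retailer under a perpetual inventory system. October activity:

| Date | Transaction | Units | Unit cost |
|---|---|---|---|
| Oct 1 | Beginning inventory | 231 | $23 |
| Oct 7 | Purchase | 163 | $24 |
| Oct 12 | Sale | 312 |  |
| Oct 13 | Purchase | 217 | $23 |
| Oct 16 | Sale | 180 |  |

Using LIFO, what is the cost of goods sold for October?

Oct 12, 312 sold [LIFO — newest first]: 163 @ $24 + 149 @ $23 = $7,339
Oct 16, 180 sold [LIFO — newest first]: 180 @ $23 = $4,140
Total COGS = $7,339 + $4,140 = $11,479
Ending inventory: 82 @ $23 + 37 @ $23 = $2,737

COGS = $11,479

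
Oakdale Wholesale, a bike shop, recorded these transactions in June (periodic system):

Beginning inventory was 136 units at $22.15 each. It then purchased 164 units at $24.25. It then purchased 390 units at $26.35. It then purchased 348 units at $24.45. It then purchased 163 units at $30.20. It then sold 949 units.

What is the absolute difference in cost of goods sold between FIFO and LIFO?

$1,273.25

FIFO COGS: 136 @ $22.15 + 164 @ $24.25 + 390 @ $26.35 + 259 @ $24.45 = $23,598.45
LIFO COGS: 163 @ $30.20 + 348 @ $24.45 + 390 @ $26.35 + 48 @ $24.25 = $24,871.70
Difference = |$23,598.45 − $24,871.70| = $1,273.25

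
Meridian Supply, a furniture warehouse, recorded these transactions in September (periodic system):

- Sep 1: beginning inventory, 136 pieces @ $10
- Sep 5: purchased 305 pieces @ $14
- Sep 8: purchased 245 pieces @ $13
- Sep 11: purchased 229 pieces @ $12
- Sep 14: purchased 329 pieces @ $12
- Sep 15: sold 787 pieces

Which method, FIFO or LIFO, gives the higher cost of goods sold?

FIFO

FIFO COGS: 136 @ $10 + 305 @ $14 + 245 @ $13 + 101 @ $12 = $10,027
LIFO COGS: 329 @ $12 + 229 @ $12 + 229 @ $13 = $9,673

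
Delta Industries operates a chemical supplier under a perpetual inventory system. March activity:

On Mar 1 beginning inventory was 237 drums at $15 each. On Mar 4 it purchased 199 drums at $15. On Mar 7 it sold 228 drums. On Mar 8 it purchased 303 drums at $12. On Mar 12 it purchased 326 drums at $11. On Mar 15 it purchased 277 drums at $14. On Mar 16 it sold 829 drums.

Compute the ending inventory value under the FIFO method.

Ending inventory = $3,966

Mar 7, 228 sold [FIFO — oldest first]: 228 @ $15 = $3,420
Mar 16, 829 sold [FIFO — oldest first]: 9 @ $15 + 199 @ $15 + 303 @ $12 + 318 @ $11 = $10,254
Total COGS = $3,420 + $10,254 = $13,674
Ending inventory: 8 @ $11 + 277 @ $14 = $3,966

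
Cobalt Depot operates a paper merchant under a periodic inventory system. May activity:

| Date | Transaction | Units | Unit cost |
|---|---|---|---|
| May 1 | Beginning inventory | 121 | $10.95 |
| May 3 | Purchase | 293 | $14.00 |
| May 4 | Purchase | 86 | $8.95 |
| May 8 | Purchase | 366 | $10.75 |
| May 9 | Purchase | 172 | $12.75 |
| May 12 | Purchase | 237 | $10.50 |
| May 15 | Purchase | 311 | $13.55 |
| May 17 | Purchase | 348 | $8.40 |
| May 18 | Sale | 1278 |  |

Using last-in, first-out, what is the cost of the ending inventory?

Ending inventory = $7,873.65

May 18, 1278 sold [LIFO — newest first]: 348 @ $8.40 + 311 @ $13.55 + 237 @ $10.50 + 172 @ $12.75 + 210 @ $10.75 = $14,076.25
Ending inventory: 121 @ $10.95 + 293 @ $14.00 + 86 @ $8.95 + 156 @ $10.75 = $7,873.65
Check: goods available $21,949.90 = COGS $14,076.25 + ending $7,873.65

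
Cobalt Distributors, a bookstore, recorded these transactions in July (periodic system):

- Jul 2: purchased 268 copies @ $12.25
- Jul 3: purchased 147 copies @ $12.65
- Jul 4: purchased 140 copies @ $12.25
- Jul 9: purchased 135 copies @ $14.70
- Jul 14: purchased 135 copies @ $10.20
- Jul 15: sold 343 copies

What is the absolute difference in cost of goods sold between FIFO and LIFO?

$24.00

FIFO COGS: 268 @ $12.25 + 75 @ $12.65 = $4,231.75
LIFO COGS: 135 @ $10.20 + 135 @ $14.70 + 73 @ $12.25 = $4,255.75
Difference = |$4,231.75 − $4,255.75| = $24.00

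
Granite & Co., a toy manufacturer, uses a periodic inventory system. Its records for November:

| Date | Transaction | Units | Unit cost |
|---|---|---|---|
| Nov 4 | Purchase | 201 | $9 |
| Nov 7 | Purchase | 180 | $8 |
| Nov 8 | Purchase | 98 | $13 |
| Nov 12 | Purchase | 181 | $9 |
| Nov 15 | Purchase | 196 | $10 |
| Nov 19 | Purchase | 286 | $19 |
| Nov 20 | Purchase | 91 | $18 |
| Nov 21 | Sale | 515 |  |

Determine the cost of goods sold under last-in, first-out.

Nov 21, 515 sold [LIFO — newest first]: 91 @ $18 + 286 @ $19 + 138 @ $10 = $8,452
Ending inventory: 201 @ $9 + 180 @ $8 + 98 @ $13 + 181 @ $9 + 58 @ $10 = $6,732
Check: goods available $15,184 = COGS $8,452 + ending $6,732

COGS = $8,452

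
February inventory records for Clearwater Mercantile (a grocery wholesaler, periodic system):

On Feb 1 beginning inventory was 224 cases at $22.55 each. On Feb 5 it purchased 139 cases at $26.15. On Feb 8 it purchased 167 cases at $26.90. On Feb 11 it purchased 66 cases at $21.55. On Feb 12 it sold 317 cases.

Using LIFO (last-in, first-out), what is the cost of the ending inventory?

Feb 12, 317 sold [LIFO — newest first]: 66 @ $21.55 + 167 @ $26.90 + 84 @ $26.15 = $8,111.20
Ending inventory: 224 @ $22.55 + 55 @ $26.15 = $6,489.45
Check: goods available $14,600.65 = COGS $8,111.20 + ending $6,489.45

Ending inventory = $6,489.45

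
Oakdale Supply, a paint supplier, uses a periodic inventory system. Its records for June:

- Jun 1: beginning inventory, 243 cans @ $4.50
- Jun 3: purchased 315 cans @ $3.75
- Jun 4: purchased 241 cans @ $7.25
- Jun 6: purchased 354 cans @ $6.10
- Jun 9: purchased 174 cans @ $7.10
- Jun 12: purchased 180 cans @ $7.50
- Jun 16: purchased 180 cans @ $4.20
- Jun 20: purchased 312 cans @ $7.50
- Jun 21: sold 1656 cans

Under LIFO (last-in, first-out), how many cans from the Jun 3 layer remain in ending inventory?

Jun 21, 1656 sold [LIFO — newest first]: 312 @ $7.50 + 180 @ $4.20 + 180 @ $7.50 + 174 @ $7.10 + 354 @ $6.10 + 241 @ $7.25 + 215 @ $3.75 = $10,394.30
Ending inventory: 243 @ $4.50 + 100 @ $3.75 = $1,468.50
Check: goods available $11,862.80 = COGS $10,394.30 + ending $1,468.50

100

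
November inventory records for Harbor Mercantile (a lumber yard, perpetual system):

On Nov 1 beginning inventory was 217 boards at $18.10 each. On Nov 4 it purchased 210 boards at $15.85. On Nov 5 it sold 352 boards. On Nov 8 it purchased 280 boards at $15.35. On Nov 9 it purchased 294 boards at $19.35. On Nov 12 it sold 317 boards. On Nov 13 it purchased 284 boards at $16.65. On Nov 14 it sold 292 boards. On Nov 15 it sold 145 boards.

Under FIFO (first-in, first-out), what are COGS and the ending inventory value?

COGS = $18,991.35; ending inventory = $2,980.35

Nov 5, 352 sold [FIFO — oldest first]: 217 @ $18.10 + 135 @ $15.85 = $6,067.45
Nov 12, 317 sold [FIFO — oldest first]: 75 @ $15.85 + 242 @ $15.35 = $4,903.45
Nov 14, 292 sold [FIFO — oldest first]: 38 @ $15.35 + 254 @ $19.35 = $5,498.20
Nov 15, 145 sold [FIFO — oldest first]: 40 @ $19.35 + 105 @ $16.65 = $2,522.25
Total COGS = $6,067.45 + $4,903.45 + $5,498.20 + $2,522.25 = $18,991.35
Ending inventory: 179 @ $16.65 = $2,980.35
Check: goods available $21,971.70 = COGS $18,991.35 + ending $2,980.35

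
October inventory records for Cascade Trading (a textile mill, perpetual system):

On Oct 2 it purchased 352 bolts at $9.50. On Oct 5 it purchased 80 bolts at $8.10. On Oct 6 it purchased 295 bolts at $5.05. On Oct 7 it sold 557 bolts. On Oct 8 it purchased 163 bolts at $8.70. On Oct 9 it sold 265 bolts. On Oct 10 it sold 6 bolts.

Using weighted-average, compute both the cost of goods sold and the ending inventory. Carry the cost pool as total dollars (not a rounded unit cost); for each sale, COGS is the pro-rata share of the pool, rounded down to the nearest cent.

After Oct 2: 352 on hand, pool $3,344.00 (≈ $9.5000 each)
After Oct 5: 432 on hand, pool $3,992.00 (≈ $9.2407 each)
After Oct 6: 727 on hand, pool $5,481.75 (≈ $7.5402 each)
Oct 7, sell 557: 557/727 × $5,481.75 → $4,199.91
After Oct 8: 333 on hand, pool $2,699.94 (≈ $8.1079 each)
Oct 9, sell 265: 265/333 × $2,699.94 → $2,148.60
Oct 10, sell 6: 6/68 × $551.34 → $48.64
Total COGS = $4,199.91 + $2,148.60 + $48.64 = $6,397.15
Ending inventory (cost pool remaining) = $502.70

COGS = $6,397.15; ending inventory = $502.70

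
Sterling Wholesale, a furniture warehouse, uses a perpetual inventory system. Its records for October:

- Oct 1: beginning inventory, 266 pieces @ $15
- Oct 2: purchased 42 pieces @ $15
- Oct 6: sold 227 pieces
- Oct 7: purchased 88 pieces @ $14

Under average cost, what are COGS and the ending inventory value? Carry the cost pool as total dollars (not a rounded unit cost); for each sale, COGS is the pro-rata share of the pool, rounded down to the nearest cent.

COGS = $3,405.00; ending inventory = $2,447.00

After Oct 1: 266 on hand, pool $3,990.00 (≈ $15.0000 each)
After Oct 2: 308 on hand, pool $4,620.00 (≈ $15.0000 each)
Oct 6, sell 227: 227/308 × $4,620.00 → $3,405.00
After Oct 7: 169 on hand, pool $2,447.00 (≈ $14.4793 each)
Ending inventory (cost pool remaining) = $2,447.00
Check: goods available $5,852.00 = COGS $3,405.00 + ending $2,447.00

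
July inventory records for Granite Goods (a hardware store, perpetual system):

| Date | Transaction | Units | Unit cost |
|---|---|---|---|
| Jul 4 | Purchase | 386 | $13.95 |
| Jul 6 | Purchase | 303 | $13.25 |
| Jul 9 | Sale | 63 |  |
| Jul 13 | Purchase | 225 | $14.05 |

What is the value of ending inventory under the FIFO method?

Ending inventory = $11,681.85

Jul 9, 63 sold [FIFO — oldest first]: 63 @ $13.95 = $878.85
Ending inventory: 323 @ $13.95 + 303 @ $13.25 + 225 @ $14.05 = $11,681.85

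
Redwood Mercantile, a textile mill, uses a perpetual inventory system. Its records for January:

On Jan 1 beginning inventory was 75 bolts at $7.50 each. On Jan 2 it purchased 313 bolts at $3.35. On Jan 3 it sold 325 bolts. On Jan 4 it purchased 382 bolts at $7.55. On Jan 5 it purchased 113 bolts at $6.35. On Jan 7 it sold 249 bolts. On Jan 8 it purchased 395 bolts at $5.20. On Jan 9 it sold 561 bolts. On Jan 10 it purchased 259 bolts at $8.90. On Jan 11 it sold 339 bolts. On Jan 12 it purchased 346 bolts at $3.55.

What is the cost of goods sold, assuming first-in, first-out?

Jan 3, 325 sold [FIFO — oldest first]: 75 @ $7.50 + 250 @ $3.35 = $1,400.00
Jan 7, 249 sold [FIFO — oldest first]: 63 @ $3.35 + 186 @ $7.55 = $1,615.35
Jan 9, 561 sold [FIFO — oldest first]: 196 @ $7.55 + 113 @ $6.35 + 252 @ $5.20 = $3,507.75
Jan 11, 339 sold [FIFO — oldest first]: 143 @ $5.20 + 196 @ $8.90 = $2,488.00
Total COGS = $1,400.00 + $1,615.35 + $3,507.75 + $2,488.00 = $9,011.10
Ending inventory: 63 @ $8.90 + 346 @ $3.55 = $1,789.00

COGS = $9,011.10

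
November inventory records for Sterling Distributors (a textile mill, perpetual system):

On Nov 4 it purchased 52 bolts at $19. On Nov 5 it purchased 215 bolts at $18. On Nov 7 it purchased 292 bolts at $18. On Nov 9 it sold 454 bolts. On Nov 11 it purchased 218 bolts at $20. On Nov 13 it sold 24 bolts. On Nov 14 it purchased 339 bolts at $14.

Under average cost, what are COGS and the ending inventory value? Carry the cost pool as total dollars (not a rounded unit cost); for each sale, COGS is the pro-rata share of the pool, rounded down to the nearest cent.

After Nov 4: 52 on hand, pool $988.00 (≈ $19.0000 each)
After Nov 5: 267 on hand, pool $4,858.00 (≈ $18.1948 each)
After Nov 7: 559 on hand, pool $10,114.00 (≈ $18.0930 each)
Nov 9, sell 454: 454/559 × $10,114.00 → $8,214.23
After Nov 11: 323 on hand, pool $6,259.77 (≈ $19.3801 each)
Nov 13, sell 24: 24/323 × $6,259.77 → $465.12
After Nov 14: 638 on hand, pool $10,540.65 (≈ $16.5214 each)
Total COGS = $8,214.23 + $465.12 = $8,679.35
Ending inventory (cost pool remaining) = $10,540.65
Check: goods available $19,220.00 = COGS $8,679.35 + ending $10,540.65

COGS = $8,679.35; ending inventory = $10,540.65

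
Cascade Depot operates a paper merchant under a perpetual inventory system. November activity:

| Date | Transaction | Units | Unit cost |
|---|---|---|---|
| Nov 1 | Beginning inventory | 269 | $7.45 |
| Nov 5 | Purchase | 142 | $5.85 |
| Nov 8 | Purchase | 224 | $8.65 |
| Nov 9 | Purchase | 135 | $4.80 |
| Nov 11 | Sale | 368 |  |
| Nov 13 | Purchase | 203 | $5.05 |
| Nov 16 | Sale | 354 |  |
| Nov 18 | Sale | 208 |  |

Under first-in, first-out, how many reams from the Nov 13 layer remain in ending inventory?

43

Nov 11, 368 sold [FIFO — oldest first]: 269 @ $7.45 + 99 @ $5.85 = $2,583.20
Nov 16, 354 sold [FIFO — oldest first]: 43 @ $5.85 + 224 @ $8.65 + 87 @ $4.80 = $2,606.75
Nov 18, 208 sold [FIFO — oldest first]: 48 @ $4.80 + 160 @ $5.05 = $1,038.40
Total COGS = $2,583.20 + $2,606.75 + $1,038.40 = $6,228.35
Ending inventory: 43 @ $5.05 = $217.15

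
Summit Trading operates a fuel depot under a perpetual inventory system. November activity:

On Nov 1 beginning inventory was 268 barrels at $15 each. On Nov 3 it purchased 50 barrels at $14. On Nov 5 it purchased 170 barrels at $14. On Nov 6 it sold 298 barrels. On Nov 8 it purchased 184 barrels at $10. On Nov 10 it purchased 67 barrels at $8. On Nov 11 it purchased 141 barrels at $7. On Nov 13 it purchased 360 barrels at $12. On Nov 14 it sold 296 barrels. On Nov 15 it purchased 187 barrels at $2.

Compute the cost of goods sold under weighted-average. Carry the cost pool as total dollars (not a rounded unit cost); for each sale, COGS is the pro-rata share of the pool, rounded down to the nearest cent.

COGS = $7,618.46

After Nov 1: 268 on hand, pool $4,020.00 (≈ $15.0000 each)
After Nov 3: 318 on hand, pool $4,720.00 (≈ $14.8428 each)
After Nov 5: 488 on hand, pool $7,100.00 (≈ $14.5492 each)
Nov 6, sell 298: 298/488 × $7,100.00 → $4,335.65
After Nov 8: 374 on hand, pool $4,604.35 (≈ $12.3111 each)
After Nov 10: 441 on hand, pool $5,140.35 (≈ $11.6561 each)
After Nov 11: 582 on hand, pool $6,127.35 (≈ $10.5281 each)
After Nov 13: 942 on hand, pool $10,447.35 (≈ $11.0906 each)
Nov 14, sell 296: 296/942 × $10,447.35 → $3,282.81
After Nov 15: 833 on hand, pool $7,538.54 (≈ $9.0499 each)
Total COGS = $4,335.65 + $3,282.81 = $7,618.46
Ending inventory (cost pool remaining) = $7,538.54
Check: goods available $15,157.00 = COGS $7,618.46 + ending $7,538.54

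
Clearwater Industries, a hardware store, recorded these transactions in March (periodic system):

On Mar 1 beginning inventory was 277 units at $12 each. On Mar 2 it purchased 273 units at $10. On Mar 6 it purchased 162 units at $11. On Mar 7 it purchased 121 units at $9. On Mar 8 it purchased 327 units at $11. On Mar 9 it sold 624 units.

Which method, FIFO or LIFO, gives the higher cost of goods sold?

FIFO

FIFO COGS: 277 @ $12 + 273 @ $10 + 74 @ $11 = $6,868
LIFO COGS: 327 @ $11 + 121 @ $9 + 162 @ $11 + 14 @ $10 = $6,608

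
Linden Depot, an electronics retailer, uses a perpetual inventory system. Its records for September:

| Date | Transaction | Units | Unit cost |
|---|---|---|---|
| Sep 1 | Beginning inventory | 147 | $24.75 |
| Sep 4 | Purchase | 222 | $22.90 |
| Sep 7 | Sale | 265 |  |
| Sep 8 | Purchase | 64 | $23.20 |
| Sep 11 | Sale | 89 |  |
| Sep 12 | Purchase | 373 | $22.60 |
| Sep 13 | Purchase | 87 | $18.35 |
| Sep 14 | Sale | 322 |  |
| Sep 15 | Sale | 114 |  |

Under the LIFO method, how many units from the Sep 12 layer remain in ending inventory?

24

Sep 7, 265 sold [LIFO — newest first]: 222 @ $22.90 + 43 @ $24.75 = $6,148.05
Sep 11, 89 sold [LIFO — newest first]: 64 @ $23.20 + 25 @ $24.75 = $2,103.55
Sep 14, 322 sold [LIFO — newest first]: 87 @ $18.35 + 235 @ $22.60 = $6,907.45
Sep 15, 114 sold [LIFO — newest first]: 114 @ $22.60 = $2,576.40
Total COGS = $6,148.05 + $2,103.55 + $6,907.45 + $2,576.40 = $17,735.45
Ending inventory: 79 @ $24.75 + 24 @ $22.60 = $2,497.65
Check: goods available $20,233.10 = COGS $17,735.45 + ending $2,497.65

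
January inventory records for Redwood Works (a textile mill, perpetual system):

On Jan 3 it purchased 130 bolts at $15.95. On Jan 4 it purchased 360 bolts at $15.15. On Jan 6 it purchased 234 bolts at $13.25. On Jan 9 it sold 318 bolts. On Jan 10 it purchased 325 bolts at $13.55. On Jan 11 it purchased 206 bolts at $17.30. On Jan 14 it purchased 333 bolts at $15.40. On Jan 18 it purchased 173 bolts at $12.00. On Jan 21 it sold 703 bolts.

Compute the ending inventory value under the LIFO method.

Jan 9, 318 sold [LIFO — newest first]: 234 @ $13.25 + 84 @ $15.15 = $4,373.10
Jan 21, 703 sold [LIFO — newest first]: 173 @ $12.00 + 333 @ $15.40 + 197 @ $17.30 = $10,612.30
Total COGS = $4,373.10 + $10,612.30 = $14,985.40
Ending inventory: 130 @ $15.95 + 276 @ $15.15 + 325 @ $13.55 + 9 @ $17.30 = $10,814.35

Ending inventory = $10,814.35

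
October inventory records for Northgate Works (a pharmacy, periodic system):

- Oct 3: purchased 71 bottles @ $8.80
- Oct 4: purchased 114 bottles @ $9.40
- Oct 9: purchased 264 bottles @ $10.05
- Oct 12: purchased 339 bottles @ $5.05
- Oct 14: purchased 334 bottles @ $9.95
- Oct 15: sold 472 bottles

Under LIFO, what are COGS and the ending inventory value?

COGS = $4,020.20; ending inventory = $5,364.65

Oct 15, 472 sold [LIFO — newest first]: 334 @ $9.95 + 138 @ $5.05 = $4,020.20
Ending inventory: 71 @ $8.80 + 114 @ $9.40 + 264 @ $10.05 + 201 @ $5.05 = $5,364.65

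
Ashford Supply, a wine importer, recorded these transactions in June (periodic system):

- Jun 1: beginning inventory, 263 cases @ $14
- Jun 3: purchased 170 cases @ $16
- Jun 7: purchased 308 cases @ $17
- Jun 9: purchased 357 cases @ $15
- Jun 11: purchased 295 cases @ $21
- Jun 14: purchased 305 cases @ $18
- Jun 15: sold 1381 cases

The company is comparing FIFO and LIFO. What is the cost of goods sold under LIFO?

COGS = $24,132

FIFO COGS: 263 @ $14 + 170 @ $16 + 308 @ $17 + 357 @ $15 + 283 @ $21 = $22,936
LIFO COGS: 305 @ $18 + 295 @ $21 + 357 @ $15 + 308 @ $17 + 116 @ $16 = $24,132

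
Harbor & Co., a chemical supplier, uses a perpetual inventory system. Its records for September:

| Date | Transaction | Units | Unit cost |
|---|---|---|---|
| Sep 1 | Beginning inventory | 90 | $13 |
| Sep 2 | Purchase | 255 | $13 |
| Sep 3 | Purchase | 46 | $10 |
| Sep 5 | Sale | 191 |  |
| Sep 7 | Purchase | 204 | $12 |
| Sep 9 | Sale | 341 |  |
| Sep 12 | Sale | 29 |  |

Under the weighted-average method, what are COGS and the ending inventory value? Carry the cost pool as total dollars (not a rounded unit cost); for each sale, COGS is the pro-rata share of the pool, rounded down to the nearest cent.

COGS = $6,974.10; ending inventory = $418.90

After Sep 1: 90 on hand, pool $1,170.00 (≈ $13.0000 each)
After Sep 2: 345 on hand, pool $4,485.00 (≈ $13.0000 each)
After Sep 3: 391 on hand, pool $4,945.00 (≈ $12.6471 each)
Sep 5, sell 191: 191/391 × $4,945.00 → $2,415.58
After Sep 7: 404 on hand, pool $4,977.42 (≈ $12.3203 each)
Sep 9, sell 341: 341/404 × $4,977.42 → $4,201.23
Sep 12, sell 29: 29/63 × $776.19 → $357.29
Total COGS = $2,415.58 + $4,201.23 + $357.29 = $6,974.10
Ending inventory (cost pool remaining) = $418.90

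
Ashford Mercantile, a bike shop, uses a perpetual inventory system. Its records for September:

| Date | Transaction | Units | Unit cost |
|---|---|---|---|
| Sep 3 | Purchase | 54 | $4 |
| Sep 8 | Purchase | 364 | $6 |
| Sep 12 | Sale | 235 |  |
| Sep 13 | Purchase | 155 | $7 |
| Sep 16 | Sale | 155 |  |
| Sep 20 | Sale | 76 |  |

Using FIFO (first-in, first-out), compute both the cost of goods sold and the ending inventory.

COGS = $2,736; ending inventory = $749

Sep 12, 235 sold [FIFO — oldest first]: 54 @ $4 + 181 @ $6 = $1,302
Sep 16, 155 sold [FIFO — oldest first]: 155 @ $6 = $930
Sep 20, 76 sold [FIFO — oldest first]: 28 @ $6 + 48 @ $7 = $504
Total COGS = $1,302 + $930 + $504 = $2,736
Ending inventory: 107 @ $7 = $749
Check: goods available $3,485 = COGS $2,736 + ending $749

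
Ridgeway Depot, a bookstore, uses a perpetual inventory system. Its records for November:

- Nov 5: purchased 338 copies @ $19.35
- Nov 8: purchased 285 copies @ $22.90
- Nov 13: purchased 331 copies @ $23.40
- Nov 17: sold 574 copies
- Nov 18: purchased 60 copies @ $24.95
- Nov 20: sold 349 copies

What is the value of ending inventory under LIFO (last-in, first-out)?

Nov 17, 574 sold [LIFO — newest first]: 331 @ $23.40 + 243 @ $22.90 = $13,310.10
Nov 20, 349 sold [LIFO — newest first]: 60 @ $24.95 + 42 @ $22.90 + 247 @ $19.35 = $7,238.25
Total COGS = $13,310.10 + $7,238.25 = $20,548.35
Ending inventory: 91 @ $19.35 = $1,760.85

Ending inventory = $1,760.85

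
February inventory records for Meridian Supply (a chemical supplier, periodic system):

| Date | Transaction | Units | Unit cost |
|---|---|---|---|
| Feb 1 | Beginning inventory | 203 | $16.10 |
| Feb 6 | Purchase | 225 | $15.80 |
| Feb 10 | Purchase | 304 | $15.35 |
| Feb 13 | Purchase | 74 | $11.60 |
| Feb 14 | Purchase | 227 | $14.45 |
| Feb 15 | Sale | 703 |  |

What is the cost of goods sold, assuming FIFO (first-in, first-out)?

COGS = $11,044.55

Feb 15, 703 sold [FIFO — oldest first]: 203 @ $16.10 + 225 @ $15.80 + 275 @ $15.35 = $11,044.55
Ending inventory: 29 @ $15.35 + 74 @ $11.60 + 227 @ $14.45 = $4,583.70
Check: goods available $15,628.25 = COGS $11,044.55 + ending $4,583.70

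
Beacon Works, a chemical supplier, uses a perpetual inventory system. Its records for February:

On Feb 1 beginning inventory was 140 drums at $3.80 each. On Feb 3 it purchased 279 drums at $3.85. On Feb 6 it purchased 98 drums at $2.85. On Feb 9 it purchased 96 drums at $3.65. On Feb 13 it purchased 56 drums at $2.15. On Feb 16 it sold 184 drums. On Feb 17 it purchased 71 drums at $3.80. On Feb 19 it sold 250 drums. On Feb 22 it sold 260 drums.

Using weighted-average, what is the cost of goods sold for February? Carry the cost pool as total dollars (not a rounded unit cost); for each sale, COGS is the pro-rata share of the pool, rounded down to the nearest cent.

After Feb 1: 140 on hand, pool $532.00 (≈ $3.8000 each)
After Feb 3: 419 on hand, pool $1,606.15 (≈ $3.8333 each)
After Feb 6: 517 on hand, pool $1,885.45 (≈ $3.6469 each)
After Feb 9: 613 on hand, pool $2,235.85 (≈ $3.6474 each)
After Feb 13: 669 on hand, pool $2,356.25 (≈ $3.5220 each)
Feb 16, sell 184: 184/669 × $2,356.25 → $648.05
After Feb 17: 556 on hand, pool $1,978.00 (≈ $3.5576 each)
Feb 19, sell 250: 250/556 × $1,978.00 → $889.38
Feb 22, sell 260: 260/306 × $1,088.62 → $924.97
Total COGS = $648.05 + $889.38 + $924.97 = $2,462.40
Ending inventory (cost pool remaining) = $163.65

COGS = $2,462.40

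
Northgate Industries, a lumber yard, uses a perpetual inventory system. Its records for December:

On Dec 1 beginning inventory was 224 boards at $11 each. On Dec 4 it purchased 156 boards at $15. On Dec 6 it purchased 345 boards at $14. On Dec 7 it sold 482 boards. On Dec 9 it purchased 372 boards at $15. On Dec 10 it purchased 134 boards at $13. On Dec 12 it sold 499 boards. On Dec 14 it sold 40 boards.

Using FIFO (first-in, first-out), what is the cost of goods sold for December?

Dec 7, 482 sold [FIFO — oldest first]: 224 @ $11 + 156 @ $15 + 102 @ $14 = $6,232
Dec 12, 499 sold [FIFO — oldest first]: 243 @ $14 + 256 @ $15 = $7,242
Dec 14, 40 sold [FIFO — oldest first]: 40 @ $15 = $600
Total COGS = $6,232 + $7,242 + $600 = $14,074
Ending inventory: 76 @ $15 + 134 @ $13 = $2,882
Check: goods available $16,956 = COGS $14,074 + ending $2,882

COGS = $14,074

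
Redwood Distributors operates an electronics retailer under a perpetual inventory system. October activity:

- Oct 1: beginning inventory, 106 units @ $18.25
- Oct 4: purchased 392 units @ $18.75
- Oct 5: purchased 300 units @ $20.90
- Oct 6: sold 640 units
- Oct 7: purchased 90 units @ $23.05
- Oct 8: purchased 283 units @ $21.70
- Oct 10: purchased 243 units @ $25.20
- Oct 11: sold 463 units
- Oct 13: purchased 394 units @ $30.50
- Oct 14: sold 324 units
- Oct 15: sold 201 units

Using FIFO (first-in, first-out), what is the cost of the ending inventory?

Oct 6, 640 sold [FIFO — oldest first]: 106 @ $18.25 + 392 @ $18.75 + 142 @ $20.90 = $12,252.30
Oct 11, 463 sold [FIFO — oldest first]: 158 @ $20.90 + 90 @ $23.05 + 215 @ $21.70 = $10,042.20
Oct 14, 324 sold [FIFO — oldest first]: 68 @ $21.70 + 243 @ $25.20 + 13 @ $30.50 = $7,995.70
Oct 15, 201 sold [FIFO — oldest first]: 201 @ $30.50 = $6,130.50
Total COGS = $12,252.30 + $10,042.20 + $7,995.70 + $6,130.50 = $36,420.70
Ending inventory: 180 @ $30.50 = $5,490.00

Ending inventory = $5,490.00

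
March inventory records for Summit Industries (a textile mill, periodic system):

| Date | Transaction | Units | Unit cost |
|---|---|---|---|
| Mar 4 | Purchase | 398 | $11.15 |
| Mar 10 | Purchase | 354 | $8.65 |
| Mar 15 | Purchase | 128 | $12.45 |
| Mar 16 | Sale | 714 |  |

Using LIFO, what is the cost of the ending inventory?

Mar 16, 714 sold [LIFO — newest first]: 128 @ $12.45 + 354 @ $8.65 + 232 @ $11.15 = $7,242.50
Ending inventory: 166 @ $11.15 = $1,850.90

Ending inventory = $1,850.90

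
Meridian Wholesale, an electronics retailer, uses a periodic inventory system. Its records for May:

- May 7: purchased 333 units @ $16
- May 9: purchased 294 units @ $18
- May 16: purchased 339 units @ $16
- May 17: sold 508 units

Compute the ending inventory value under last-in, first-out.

Ending inventory = $7,578

May 17, 508 sold [LIFO — newest first]: 339 @ $16 + 169 @ $18 = $8,466
Ending inventory: 333 @ $16 + 125 @ $18 = $7,578
Check: goods available $16,044 = COGS $8,466 + ending $7,578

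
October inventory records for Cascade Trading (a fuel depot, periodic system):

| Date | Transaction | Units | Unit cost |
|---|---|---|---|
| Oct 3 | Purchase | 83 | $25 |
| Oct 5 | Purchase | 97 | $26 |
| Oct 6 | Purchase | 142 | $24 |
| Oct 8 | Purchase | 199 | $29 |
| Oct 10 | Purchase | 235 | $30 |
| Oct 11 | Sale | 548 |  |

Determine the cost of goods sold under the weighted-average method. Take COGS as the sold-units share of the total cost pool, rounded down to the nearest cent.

Oct 11, sell 548: 548/756 × $20,826.00 → $15,096.09
Ending inventory (cost pool remaining) = $5,729.91

COGS = $15,096.09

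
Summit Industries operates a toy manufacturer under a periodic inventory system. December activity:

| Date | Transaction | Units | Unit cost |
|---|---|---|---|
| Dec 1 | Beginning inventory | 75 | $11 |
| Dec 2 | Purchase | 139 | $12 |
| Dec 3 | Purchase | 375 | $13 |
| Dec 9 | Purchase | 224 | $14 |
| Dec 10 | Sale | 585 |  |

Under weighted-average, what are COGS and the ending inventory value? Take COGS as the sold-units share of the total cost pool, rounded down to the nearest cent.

COGS = $7,558.22; ending inventory = $2,945.78

Dec 10, sell 585: 585/813 × $10,504.00 → $7,558.22
Ending inventory (cost pool remaining) = $2,945.78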